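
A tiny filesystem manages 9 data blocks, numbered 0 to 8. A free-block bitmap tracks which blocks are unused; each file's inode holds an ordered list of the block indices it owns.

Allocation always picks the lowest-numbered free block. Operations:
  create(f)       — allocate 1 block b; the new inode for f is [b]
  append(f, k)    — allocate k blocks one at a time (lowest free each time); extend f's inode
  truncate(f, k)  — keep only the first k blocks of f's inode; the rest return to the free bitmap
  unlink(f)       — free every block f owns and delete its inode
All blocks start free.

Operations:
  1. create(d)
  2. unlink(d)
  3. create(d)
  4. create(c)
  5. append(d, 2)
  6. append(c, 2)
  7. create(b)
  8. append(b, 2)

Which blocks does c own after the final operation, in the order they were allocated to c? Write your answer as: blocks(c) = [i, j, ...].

blocks(c) = [1, 4, 5]

create(d): bitmap=F........ | d=[0]
unlink(d): bitmap=......... | 
create(d): bitmap=F........ | d=[0]
create(c): bitmap=FF....... | c=[1] d=[0]
append(d, 2): bitmap=FFFF..... | c=[1] d=[0, 2, 3]
append(c, 2): bitmap=FFFFFF... | c=[1, 4, 5] d=[0, 2, 3]
create(b): bitmap=FFFFFFF.. | b=[6] c=[1, 4, 5] d=[0, 2, 3]
append(b, 2): bitmap=FFFFFFFFF | b=[6, 7, 8] c=[1, 4, 5] d=[0, 2, 3]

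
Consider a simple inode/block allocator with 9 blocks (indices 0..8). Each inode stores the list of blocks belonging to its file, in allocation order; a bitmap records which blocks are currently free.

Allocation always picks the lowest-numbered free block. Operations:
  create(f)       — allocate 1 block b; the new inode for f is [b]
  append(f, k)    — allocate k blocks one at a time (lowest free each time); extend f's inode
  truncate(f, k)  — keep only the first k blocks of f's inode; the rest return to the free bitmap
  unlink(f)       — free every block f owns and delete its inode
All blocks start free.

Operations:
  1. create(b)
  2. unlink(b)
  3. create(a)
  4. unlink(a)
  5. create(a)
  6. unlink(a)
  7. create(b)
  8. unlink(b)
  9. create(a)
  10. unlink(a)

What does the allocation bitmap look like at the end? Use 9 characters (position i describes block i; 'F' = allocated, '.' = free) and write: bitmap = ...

create(b): bitmap=F........ | b=[0]
unlink(b): bitmap=......... | 
create(a): bitmap=F........ | a=[0]
unlink(a): bitmap=......... | 
create(a): bitmap=F........ | a=[0]
unlink(a): bitmap=......... | 
create(b): bitmap=F........ | b=[0]
unlink(b): bitmap=......... | 
create(a): bitmap=F........ | a=[0]
unlink(a): bitmap=......... | 

bitmap = .........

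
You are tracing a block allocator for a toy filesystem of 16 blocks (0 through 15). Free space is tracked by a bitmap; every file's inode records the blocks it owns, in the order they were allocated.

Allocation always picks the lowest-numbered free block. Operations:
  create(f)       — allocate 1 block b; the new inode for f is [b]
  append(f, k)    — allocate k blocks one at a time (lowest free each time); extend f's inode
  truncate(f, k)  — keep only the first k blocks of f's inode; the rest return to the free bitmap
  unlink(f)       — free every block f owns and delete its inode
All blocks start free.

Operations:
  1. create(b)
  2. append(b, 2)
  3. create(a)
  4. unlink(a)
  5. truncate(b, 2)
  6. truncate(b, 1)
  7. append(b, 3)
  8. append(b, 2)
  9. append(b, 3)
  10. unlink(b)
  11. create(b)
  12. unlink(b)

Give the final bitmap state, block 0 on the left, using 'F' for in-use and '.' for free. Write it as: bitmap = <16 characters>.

  1. create(b)  ⇒  F...............  {b→[0]}
  2. append(b, 2)  ⇒  FFF.............  {b→[0, 1, 2]}
  3. create(a)  ⇒  FFFF............  {a→[3]; b→[0, 1, 2]}
  4. unlink(a)  ⇒  FFF.............  {b→[0, 1, 2]}
  5. truncate(b, 2)  ⇒  FF..............  {b→[0, 1]}
  6. truncate(b, 1)  ⇒  F...............  {b→[0]}
  7. append(b, 3)  ⇒  FFFF............  {b→[0, 1, 2, 3]}
  8. append(b, 2)  ⇒  FFFFFF..........  {b→[0, 1, 2, 3, 4, 5]}
  9. append(b, 3)  ⇒  FFFFFFFFF.......  {b→[0, 1, 2, 3, 4, 5, 6, 7, 8]}
  10. unlink(b)  ⇒  ................  {}
  11. create(b)  ⇒  F...............  {b→[0]}
  12. unlink(b)  ⇒  ................  {}

bitmap = ................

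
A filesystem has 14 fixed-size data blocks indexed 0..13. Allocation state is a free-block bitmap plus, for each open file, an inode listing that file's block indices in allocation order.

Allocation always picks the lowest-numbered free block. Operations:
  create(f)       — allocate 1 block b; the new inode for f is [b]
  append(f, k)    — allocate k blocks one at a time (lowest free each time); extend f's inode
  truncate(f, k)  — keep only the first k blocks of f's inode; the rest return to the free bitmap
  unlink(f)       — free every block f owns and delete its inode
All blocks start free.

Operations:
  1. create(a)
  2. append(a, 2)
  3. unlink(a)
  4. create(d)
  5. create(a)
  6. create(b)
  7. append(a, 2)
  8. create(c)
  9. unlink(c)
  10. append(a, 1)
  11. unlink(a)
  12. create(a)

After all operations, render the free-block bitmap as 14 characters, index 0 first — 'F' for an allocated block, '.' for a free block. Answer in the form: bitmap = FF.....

bitmap = FFF...........

create(a): bitmap=F............. | a=[0]
append(a, 2): bitmap=FFF........... | a=[0, 1, 2]
unlink(a): bitmap=.............. | 
create(d): bitmap=F............. | d=[0]
create(a): bitmap=FF............ | a=[1] d=[0]
create(b): bitmap=FFF........... | a=[1] b=[2] d=[0]
append(a, 2): bitmap=FFFFF......... | a=[1, 3, 4] b=[2] d=[0]
create(c): bitmap=FFFFFF........ | a=[1, 3, 4] b=[2] c=[5] d=[0]
unlink(c): bitmap=FFFFF......... | a=[1, 3, 4] b=[2] d=[0]
append(a, 1): bitmap=FFFFFF........ | a=[1, 3, 4, 5] b=[2] d=[0]
unlink(a): bitmap=F.F........... | b=[2] d=[0]
create(a): bitmap=FFF........... | a=[1] b=[2] d=[0]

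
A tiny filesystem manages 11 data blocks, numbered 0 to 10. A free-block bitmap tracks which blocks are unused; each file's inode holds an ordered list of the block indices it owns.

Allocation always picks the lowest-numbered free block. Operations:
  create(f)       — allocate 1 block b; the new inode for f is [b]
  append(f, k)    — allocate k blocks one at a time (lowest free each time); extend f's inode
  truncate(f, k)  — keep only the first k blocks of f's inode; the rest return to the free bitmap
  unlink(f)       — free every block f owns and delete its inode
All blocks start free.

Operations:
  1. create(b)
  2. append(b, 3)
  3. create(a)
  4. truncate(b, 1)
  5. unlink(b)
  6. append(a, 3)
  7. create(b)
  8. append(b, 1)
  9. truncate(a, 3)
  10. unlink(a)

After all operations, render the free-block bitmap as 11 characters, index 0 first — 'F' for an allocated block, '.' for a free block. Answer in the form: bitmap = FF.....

bitmap = ...F.F.....

create(b): bitmap=F.......... | b=[0]
append(b, 3): bitmap=FFFF....... | b=[0, 1, 2, 3]
create(a): bitmap=FFFFF...... | a=[4] b=[0, 1, 2, 3]
truncate(b, 1): bitmap=F...F...... | a=[4] b=[0]
unlink(b): bitmap=....F...... | a=[4]
append(a, 3): bitmap=FFF.F...... | a=[4, 0, 1, 2]
create(b): bitmap=FFFFF...... | a=[4, 0, 1, 2] b=[3]
append(b, 1): bitmap=FFFFFF..... | a=[4, 0, 1, 2] b=[3, 5]
truncate(a, 3): bitmap=FF.FFF..... | a=[4, 0, 1] b=[3, 5]
unlink(a): bitmap=...F.F..... | b=[3, 5]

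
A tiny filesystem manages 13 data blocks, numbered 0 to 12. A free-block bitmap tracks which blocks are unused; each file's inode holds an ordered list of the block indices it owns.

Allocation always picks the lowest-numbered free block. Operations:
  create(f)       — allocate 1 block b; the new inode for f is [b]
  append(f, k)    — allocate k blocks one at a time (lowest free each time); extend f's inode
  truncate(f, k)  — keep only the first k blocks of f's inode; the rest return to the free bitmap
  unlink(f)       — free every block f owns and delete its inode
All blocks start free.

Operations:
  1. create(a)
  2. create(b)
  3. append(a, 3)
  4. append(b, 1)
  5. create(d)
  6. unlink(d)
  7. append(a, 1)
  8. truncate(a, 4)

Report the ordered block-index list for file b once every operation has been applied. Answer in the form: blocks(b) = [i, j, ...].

blocks(b) = [1, 5]

create(a): bitmap=F............ | a=[0]
create(b): bitmap=FF........... | a=[0] b=[1]
append(a, 3): bitmap=FFFFF........ | a=[0, 2, 3, 4] b=[1]
append(b, 1): bitmap=FFFFFF....... | a=[0, 2, 3, 4] b=[1, 5]
create(d): bitmap=FFFFFFF...... | a=[0, 2, 3, 4] b=[1, 5] d=[6]
unlink(d): bitmap=FFFFFF....... | a=[0, 2, 3, 4] b=[1, 5]
append(a, 1): bitmap=FFFFFFF...... | a=[0, 2, 3, 4, 6] b=[1, 5]
truncate(a, 4): bitmap=FFFFFF....... | a=[0, 2, 3, 4] b=[1, 5]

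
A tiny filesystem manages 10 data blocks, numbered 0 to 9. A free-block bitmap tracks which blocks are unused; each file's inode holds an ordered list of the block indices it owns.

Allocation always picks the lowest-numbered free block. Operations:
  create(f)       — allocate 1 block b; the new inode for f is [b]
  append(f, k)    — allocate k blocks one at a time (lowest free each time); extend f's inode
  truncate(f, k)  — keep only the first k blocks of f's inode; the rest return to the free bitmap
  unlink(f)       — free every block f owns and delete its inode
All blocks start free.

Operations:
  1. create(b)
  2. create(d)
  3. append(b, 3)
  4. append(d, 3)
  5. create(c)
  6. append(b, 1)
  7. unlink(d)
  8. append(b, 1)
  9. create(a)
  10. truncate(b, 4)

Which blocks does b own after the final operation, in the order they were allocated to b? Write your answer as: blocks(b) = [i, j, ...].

blocks(b) = [0, 2, 3, 4]

after create(b) → b:[0]  free=[F.........]
after create(d) → b:[0], d:[1]  free=[FF........]
after append(b, 3) → b:[0, 2, 3, 4], d:[1]  free=[FFFFF.....]
after append(d, 3) → b:[0, 2, 3, 4], d:[1, 5, 6, 7]  free=[FFFFFFFF..]
after create(c) → b:[0, 2, 3, 4], c:[8], d:[1, 5, 6, 7]  free=[FFFFFFFFF.]
after append(b, 1) → b:[0, 2, 3, 4, 9], c:[8], d:[1, 5, 6, 7]  free=[FFFFFFFFFF]
after unlink(d) → b:[0, 2, 3, 4, 9], c:[8]  free=[F.FFF...FF]
after append(b, 1) → b:[0, 2, 3, 4, 9, 1], c:[8]  free=[FFFFF...FF]
after create(a) → a:[5], b:[0, 2, 3, 4, 9, 1], c:[8]  free=[FFFFFF..FF]
after truncate(b, 4) → a:[5], b:[0, 2, 3, 4], c:[8]  free=[F.FFFF..F.]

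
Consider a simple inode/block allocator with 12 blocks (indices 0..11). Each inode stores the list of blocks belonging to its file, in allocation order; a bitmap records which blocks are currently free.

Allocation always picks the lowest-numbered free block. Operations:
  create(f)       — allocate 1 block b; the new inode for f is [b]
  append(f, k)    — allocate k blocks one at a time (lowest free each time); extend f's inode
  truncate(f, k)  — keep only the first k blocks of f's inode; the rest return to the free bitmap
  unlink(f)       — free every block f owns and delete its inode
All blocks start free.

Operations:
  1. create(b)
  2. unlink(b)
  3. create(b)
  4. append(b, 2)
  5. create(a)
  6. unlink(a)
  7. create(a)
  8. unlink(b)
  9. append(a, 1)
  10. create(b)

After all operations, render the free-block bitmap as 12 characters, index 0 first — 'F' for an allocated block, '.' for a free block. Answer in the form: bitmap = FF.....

  1. create(b)  ⇒  F...........  {b→[0]}
  2. unlink(b)  ⇒  ............  {}
  3. create(b)  ⇒  F...........  {b→[0]}
  4. append(b, 2)  ⇒  FFF.........  {b→[0, 1, 2]}
  5. create(a)  ⇒  FFFF........  {a→[3]; b→[0, 1, 2]}
  6. unlink(a)  ⇒  FFF.........  {b→[0, 1, 2]}
  7. create(a)  ⇒  FFFF........  {a→[3]; b→[0, 1, 2]}
  8. unlink(b)  ⇒  ...F........  {a→[3]}
  9. append(a, 1)  ⇒  F..F........  {a→[3, 0]}
  10. create(b)  ⇒  FF.F........  {a→[3, 0]; b→[1]}

bitmap = FF.F........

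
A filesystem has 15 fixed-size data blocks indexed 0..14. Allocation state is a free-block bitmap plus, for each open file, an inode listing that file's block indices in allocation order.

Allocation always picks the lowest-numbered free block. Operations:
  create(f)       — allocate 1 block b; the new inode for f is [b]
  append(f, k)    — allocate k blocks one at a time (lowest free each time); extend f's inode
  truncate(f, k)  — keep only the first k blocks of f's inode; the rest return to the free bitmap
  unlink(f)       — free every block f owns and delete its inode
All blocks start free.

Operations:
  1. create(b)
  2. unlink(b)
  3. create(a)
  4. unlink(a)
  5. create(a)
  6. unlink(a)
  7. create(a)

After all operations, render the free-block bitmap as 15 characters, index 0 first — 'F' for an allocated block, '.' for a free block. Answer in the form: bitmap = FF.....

create(b): bitmap=F.............. | b=[0]
unlink(b): bitmap=............... | 
create(a): bitmap=F.............. | a=[0]
unlink(a): bitmap=............... | 
create(a): bitmap=F.............. | a=[0]
unlink(a): bitmap=............... | 
create(a): bitmap=F.............. | a=[0]

bitmap = F..............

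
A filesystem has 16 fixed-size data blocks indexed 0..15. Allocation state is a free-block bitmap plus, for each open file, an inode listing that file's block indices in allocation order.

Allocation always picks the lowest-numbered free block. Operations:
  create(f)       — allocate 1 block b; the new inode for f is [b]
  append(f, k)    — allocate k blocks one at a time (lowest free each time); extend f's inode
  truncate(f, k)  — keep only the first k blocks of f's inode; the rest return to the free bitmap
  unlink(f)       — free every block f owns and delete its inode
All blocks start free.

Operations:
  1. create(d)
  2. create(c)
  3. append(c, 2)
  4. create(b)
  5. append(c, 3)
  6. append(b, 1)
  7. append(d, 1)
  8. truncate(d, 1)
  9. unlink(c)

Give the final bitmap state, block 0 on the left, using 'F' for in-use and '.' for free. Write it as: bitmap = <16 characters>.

bitmap = F...F...F.......

[1] create(d) — d=0 (map F...............)
[2] create(c) — c=1 d=0 (map FF..............)
[3] append(c, 2) — c=1,2,3 d=0 (map FFFF............)
[4] create(b) — b=4 c=1,2,3 d=0 (map FFFFF...........)
[5] append(c, 3) — b=4 c=1,2,3,5,6,7 d=0 (map FFFFFFFF........)
[6] append(b, 1) — b=4,8 c=1,2,3,5,6,7 d=0 (map FFFFFFFFF.......)
[7] append(d, 1) — b=4,8 c=1,2,3,5,6,7 d=0,9 (map FFFFFFFFFF......)
[8] truncate(d, 1) — b=4,8 c=1,2,3,5,6,7 d=0 (map FFFFFFFFF.......)
[9] unlink(c) — b=4,8 d=0 (map F...F...F.......)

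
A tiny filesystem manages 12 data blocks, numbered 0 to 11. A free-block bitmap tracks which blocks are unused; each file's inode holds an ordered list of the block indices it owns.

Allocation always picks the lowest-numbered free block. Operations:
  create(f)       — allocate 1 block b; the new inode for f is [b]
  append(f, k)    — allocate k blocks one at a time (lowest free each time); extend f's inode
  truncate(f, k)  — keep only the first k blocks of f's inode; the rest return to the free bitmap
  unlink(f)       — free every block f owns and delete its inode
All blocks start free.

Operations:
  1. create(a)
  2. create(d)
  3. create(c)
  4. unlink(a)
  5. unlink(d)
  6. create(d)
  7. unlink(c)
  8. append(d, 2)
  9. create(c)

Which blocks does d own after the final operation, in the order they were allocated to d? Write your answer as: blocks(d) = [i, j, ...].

blocks(d) = [0, 1, 2]

  1. create(a)  ⇒  F...........  {a→[0]}
  2. create(d)  ⇒  FF..........  {a→[0]; d→[1]}
  3. create(c)  ⇒  FFF.........  {a→[0]; c→[2]; d→[1]}
  4. unlink(a)  ⇒  .FF.........  {c→[2]; d→[1]}
  5. unlink(d)  ⇒  ..F.........  {c→[2]}
  6. create(d)  ⇒  F.F.........  {c→[2]; d→[0]}
  7. unlink(c)  ⇒  F...........  {d→[0]}
  8. append(d, 2)  ⇒  FFF.........  {d→[0, 1, 2]}
  9. create(c)  ⇒  FFFF........  {c→[3]; d→[0, 1, 2]}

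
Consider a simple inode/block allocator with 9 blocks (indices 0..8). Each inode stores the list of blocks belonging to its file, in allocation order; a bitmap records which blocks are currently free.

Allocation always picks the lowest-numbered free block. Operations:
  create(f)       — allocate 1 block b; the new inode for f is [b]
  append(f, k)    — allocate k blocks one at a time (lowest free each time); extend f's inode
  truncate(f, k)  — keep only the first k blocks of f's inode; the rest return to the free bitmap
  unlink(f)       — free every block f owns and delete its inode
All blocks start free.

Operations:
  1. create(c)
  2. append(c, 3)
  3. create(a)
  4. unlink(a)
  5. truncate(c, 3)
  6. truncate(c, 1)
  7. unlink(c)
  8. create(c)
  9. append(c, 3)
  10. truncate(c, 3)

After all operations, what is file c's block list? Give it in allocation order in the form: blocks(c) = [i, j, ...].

blocks(c) = [0, 1, 2]

  1. create(c)  ⇒  F........  {c→[0]}
  2. append(c, 3)  ⇒  FFFF.....  {c→[0, 1, 2, 3]}
  3. create(a)  ⇒  FFFFF....  {a→[4]; c→[0, 1, 2, 3]}
  4. unlink(a)  ⇒  FFFF.....  {c→[0, 1, 2, 3]}
  5. truncate(c, 3)  ⇒  FFF......  {c→[0, 1, 2]}
  6. truncate(c, 1)  ⇒  F........  {c→[0]}
  7. unlink(c)  ⇒  .........  {}
  8. create(c)  ⇒  F........  {c→[0]}
  9. append(c, 3)  ⇒  FFFF.....  {c→[0, 1, 2, 3]}
  10. truncate(c, 3)  ⇒  FFF......  {c→[0, 1, 2]}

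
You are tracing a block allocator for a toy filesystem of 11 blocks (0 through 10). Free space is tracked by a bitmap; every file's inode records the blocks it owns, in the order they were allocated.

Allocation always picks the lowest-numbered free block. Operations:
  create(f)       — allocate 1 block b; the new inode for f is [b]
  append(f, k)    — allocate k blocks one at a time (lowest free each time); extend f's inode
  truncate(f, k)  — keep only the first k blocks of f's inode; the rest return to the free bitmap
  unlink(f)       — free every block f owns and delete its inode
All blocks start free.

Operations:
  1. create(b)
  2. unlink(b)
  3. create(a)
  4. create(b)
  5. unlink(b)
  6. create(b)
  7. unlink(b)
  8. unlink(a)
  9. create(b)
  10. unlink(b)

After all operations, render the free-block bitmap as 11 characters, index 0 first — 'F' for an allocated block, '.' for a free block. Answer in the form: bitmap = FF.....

after create(b) → b:[0]  free=[F..........]
after unlink(b) →   free=[...........]
after create(a) → a:[0]  free=[F..........]
after create(b) → a:[0], b:[1]  free=[FF.........]
after unlink(b) → a:[0]  free=[F..........]
after create(b) → a:[0], b:[1]  free=[FF.........]
after unlink(b) → a:[0]  free=[F..........]
after unlink(a) →   free=[...........]
after create(b) → b:[0]  free=[F..........]
after unlink(b) →   free=[...........]

bitmap = ...........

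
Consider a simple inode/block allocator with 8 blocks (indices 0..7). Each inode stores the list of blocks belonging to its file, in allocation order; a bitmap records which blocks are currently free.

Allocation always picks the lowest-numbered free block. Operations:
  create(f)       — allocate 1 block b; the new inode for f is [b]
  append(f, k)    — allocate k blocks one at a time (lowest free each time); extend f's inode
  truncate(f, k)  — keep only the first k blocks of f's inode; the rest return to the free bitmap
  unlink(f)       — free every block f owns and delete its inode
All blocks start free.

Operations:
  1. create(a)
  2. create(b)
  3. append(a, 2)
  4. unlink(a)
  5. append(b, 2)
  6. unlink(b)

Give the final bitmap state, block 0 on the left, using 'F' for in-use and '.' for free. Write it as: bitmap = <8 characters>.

after create(a) → a:[0]  free=[F.......]
after create(b) → a:[0], b:[1]  free=[FF......]
after append(a, 2) → a:[0, 2, 3], b:[1]  free=[FFFF....]
after unlink(a) → b:[1]  free=[.F......]
after append(b, 2) → b:[1, 0, 2]  free=[FFF.....]
after unlink(b) →   free=[........]

bitmap = ........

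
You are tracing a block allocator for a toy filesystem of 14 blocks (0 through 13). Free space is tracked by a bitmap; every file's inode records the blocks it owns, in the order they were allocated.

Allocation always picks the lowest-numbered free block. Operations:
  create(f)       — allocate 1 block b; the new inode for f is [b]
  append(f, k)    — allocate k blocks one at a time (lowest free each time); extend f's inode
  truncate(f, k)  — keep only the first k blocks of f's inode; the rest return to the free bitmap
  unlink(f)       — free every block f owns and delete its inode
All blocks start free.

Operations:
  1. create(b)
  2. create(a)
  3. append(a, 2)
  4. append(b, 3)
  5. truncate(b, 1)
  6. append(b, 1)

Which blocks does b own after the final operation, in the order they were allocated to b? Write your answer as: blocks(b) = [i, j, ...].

  1. create(b)  ⇒  F.............  {b→[0]}
  2. create(a)  ⇒  FF............  {a→[1]; b→[0]}
  3. append(a, 2)  ⇒  FFFF..........  {a→[1, 2, 3]; b→[0]}
  4. append(b, 3)  ⇒  FFFFFFF.......  {a→[1, 2, 3]; b→[0, 4, 5, 6]}
  5. truncate(b, 1)  ⇒  FFFF..........  {a→[1, 2, 3]; b→[0]}
  6. append(b, 1)  ⇒  FFFFF.........  {a→[1, 2, 3]; b→[0, 4]}

blocks(b) = [0, 4]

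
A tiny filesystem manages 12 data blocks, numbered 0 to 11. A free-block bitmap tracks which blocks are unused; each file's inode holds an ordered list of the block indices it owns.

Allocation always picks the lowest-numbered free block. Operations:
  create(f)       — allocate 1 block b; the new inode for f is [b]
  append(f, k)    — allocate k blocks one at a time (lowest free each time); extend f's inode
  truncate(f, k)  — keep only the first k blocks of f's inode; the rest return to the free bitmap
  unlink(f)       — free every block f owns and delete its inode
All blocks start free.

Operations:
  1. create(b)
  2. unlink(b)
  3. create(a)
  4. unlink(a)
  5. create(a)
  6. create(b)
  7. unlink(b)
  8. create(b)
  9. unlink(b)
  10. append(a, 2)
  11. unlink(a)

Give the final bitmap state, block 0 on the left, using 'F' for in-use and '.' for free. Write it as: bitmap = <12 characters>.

bitmap = ............

  1. create(b)  ⇒  F...........  {b→[0]}
  2. unlink(b)  ⇒  ............  {}
  3. create(a)  ⇒  F...........  {a→[0]}
  4. unlink(a)  ⇒  ............  {}
  5. create(a)  ⇒  F...........  {a→[0]}
  6. create(b)  ⇒  FF..........  {a→[0]; b→[1]}
  7. unlink(b)  ⇒  F...........  {a→[0]}
  8. create(b)  ⇒  FF..........  {a→[0]; b→[1]}
  9. unlink(b)  ⇒  F...........  {a→[0]}
  10. append(a, 2)  ⇒  FFF.........  {a→[0, 1, 2]}
  11. unlink(a)  ⇒  ............  {}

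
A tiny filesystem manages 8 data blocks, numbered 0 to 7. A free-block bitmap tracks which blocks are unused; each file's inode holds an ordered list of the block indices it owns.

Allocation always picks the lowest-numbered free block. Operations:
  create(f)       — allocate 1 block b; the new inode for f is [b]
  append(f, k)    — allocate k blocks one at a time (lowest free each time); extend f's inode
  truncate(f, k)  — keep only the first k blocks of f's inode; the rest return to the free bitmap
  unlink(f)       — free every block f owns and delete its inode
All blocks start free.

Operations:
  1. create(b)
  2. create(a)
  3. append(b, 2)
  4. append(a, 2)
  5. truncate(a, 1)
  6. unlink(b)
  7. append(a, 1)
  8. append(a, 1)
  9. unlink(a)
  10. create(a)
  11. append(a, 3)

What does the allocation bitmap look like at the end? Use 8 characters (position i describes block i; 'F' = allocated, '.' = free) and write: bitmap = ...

bitmap = FFFF....

[1] create(b) — b=0 (map F.......)
[2] create(a) — a=1 b=0 (map FF......)
[3] append(b, 2) — a=1 b=0,2,3 (map FFFF....)
[4] append(a, 2) — a=1,4,5 b=0,2,3 (map FFFFFF..)
[5] truncate(a, 1) — a=1 b=0,2,3 (map FFFF....)
[6] unlink(b) — a=1 (map .F......)
[7] append(a, 1) — a=1,0 (map FF......)
[8] append(a, 1) — a=1,0,2 (map FFF.....)
[9] unlink(a) —  (map ........)
[10] create(a) — a=0 (map F.......)
[11] append(a, 3) — a=0,1,2,3 (map FFFF....)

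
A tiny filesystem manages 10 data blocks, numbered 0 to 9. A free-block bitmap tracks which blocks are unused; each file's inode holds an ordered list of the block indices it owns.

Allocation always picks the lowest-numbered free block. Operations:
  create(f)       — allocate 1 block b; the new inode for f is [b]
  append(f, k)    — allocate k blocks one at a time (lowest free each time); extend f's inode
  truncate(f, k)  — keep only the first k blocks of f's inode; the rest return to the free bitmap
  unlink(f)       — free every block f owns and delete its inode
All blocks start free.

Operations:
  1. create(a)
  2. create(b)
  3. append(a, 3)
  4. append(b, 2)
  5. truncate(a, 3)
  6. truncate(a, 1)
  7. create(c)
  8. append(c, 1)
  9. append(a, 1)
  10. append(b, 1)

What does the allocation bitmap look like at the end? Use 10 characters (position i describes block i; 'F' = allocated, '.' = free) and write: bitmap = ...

bitmap = FFFFFFFF..

after create(a) → a:[0]  free=[F.........]
after create(b) → a:[0], b:[1]  free=[FF........]
after append(a, 3) → a:[0, 2, 3, 4], b:[1]  free=[FFFFF.....]
after append(b, 2) → a:[0, 2, 3, 4], b:[1, 5, 6]  free=[FFFFFFF...]
after truncate(a, 3) → a:[0, 2, 3], b:[1, 5, 6]  free=[FFFF.FF...]
after truncate(a, 1) → a:[0], b:[1, 5, 6]  free=[FF...FF...]
after create(c) → a:[0], b:[1, 5, 6], c:[2]  free=[FFF..FF...]
after append(c, 1) → a:[0], b:[1, 5, 6], c:[2, 3]  free=[FFFF.FF...]
after append(a, 1) → a:[0, 4], b:[1, 5, 6], c:[2, 3]  free=[FFFFFFF...]
after append(b, 1) → a:[0, 4], b:[1, 5, 6, 7], c:[2, 3]  free=[FFFFFFFF..]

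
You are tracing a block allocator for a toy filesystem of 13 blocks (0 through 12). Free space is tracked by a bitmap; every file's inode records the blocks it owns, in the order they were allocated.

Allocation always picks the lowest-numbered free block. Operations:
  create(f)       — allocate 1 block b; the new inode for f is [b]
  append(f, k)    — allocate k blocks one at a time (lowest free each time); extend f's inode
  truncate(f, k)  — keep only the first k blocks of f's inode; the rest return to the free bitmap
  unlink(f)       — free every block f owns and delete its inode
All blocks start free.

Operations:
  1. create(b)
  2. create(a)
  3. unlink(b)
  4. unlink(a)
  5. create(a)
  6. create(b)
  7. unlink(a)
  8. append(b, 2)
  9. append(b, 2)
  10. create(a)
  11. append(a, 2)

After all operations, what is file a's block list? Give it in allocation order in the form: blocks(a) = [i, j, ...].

blocks(a) = [5, 6, 7]

  1. create(b)  ⇒  F............  {b→[0]}
  2. create(a)  ⇒  FF...........  {a→[1]; b→[0]}
  3. unlink(b)  ⇒  .F...........  {a→[1]}
  4. unlink(a)  ⇒  .............  {}
  5. create(a)  ⇒  F............  {a→[0]}
  6. create(b)  ⇒  FF...........  {a→[0]; b→[1]}
  7. unlink(a)  ⇒  .F...........  {b→[1]}
  8. append(b, 2)  ⇒  FFF..........  {b→[1, 0, 2]}
  9. append(b, 2)  ⇒  FFFFF........  {b→[1, 0, 2, 3, 4]}
  10. create(a)  ⇒  FFFFFF.......  {a→[5]; b→[1, 0, 2, 3, 4]}
  11. append(a, 2)  ⇒  FFFFFFFF.....  {a→[5, 6, 7]; b→[1, 0, 2, 3, 4]}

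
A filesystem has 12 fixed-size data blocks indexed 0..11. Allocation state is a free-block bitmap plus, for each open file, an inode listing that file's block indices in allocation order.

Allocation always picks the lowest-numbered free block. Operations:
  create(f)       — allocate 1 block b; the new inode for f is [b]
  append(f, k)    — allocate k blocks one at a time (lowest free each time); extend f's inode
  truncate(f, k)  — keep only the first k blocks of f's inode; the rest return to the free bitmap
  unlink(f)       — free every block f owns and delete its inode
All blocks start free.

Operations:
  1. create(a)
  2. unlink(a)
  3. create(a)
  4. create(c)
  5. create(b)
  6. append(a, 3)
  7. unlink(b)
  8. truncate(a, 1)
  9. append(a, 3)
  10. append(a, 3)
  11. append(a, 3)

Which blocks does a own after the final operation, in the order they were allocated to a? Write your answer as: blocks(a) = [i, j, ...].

blocks(a) = [0, 2, 3, 4, 5, 6, 7, 8, 9, 10]

  1. create(a)  ⇒  F...........  {a→[0]}
  2. unlink(a)  ⇒  ............  {}
  3. create(a)  ⇒  F...........  {a→[0]}
  4. create(c)  ⇒  FF..........  {a→[0]; c→[1]}
  5. create(b)  ⇒  FFF.........  {a→[0]; b→[2]; c→[1]}
  6. append(a, 3)  ⇒  FFFFFF......  {a→[0, 3, 4, 5]; b→[2]; c→[1]}
  7. unlink(b)  ⇒  FF.FFF......  {a→[0, 3, 4, 5]; c→[1]}
  8. truncate(a, 1)  ⇒  FF..........  {a→[0]; c→[1]}
  9. append(a, 3)  ⇒  FFFFF.......  {a→[0, 2, 3, 4]; c→[1]}
  10. append(a, 3)  ⇒  FFFFFFFF....  {a→[0, 2, 3, 4, 5, 6, 7]; c→[1]}
  11. append(a, 3)  ⇒  FFFFFFFFFFF.  {a→[0, 2, 3, 4, 5, 6, 7, 8, 9, 10]; c→[1]}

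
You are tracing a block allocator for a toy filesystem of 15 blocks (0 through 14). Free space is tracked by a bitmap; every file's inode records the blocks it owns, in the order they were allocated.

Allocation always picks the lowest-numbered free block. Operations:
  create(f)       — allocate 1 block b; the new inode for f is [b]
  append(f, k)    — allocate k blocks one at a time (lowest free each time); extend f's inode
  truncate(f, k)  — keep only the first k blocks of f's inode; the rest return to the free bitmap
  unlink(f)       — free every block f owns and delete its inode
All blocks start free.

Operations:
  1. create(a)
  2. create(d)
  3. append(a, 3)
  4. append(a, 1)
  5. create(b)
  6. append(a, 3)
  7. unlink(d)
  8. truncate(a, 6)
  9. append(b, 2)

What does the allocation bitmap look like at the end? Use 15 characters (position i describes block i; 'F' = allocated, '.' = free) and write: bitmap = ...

create(a): bitmap=F.............. | a=[0]
create(d): bitmap=FF............. | a=[0] d=[1]
append(a, 3): bitmap=FFFFF.......... | a=[0, 2, 3, 4] d=[1]
append(a, 1): bitmap=FFFFFF......... | a=[0, 2, 3, 4, 5] d=[1]
create(b): bitmap=FFFFFFF........ | a=[0, 2, 3, 4, 5] b=[6] d=[1]
append(a, 3): bitmap=FFFFFFFFFF..... | a=[0, 2, 3, 4, 5, 7, 8, 9] b=[6] d=[1]
unlink(d): bitmap=F.FFFFFFFF..... | a=[0, 2, 3, 4, 5, 7, 8, 9] b=[6]
truncate(a, 6): bitmap=F.FFFFFF....... | a=[0, 2, 3, 4, 5, 7] b=[6]
append(b, 2): bitmap=FFFFFFFFF...... | a=[0, 2, 3, 4, 5, 7] b=[6, 1, 8]

bitmap = FFFFFFFFF......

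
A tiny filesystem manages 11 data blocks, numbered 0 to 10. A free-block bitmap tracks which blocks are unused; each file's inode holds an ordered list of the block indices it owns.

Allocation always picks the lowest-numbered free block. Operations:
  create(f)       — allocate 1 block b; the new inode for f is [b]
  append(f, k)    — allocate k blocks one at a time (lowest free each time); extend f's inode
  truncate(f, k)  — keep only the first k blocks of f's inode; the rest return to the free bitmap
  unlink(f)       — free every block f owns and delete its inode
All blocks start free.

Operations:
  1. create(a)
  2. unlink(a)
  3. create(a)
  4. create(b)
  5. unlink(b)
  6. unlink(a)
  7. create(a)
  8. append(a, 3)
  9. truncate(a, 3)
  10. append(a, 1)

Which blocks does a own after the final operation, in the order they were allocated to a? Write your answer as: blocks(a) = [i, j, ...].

  1. create(a)  ⇒  F..........  {a→[0]}
  2. unlink(a)  ⇒  ...........  {}
  3. create(a)  ⇒  F..........  {a→[0]}
  4. create(b)  ⇒  FF.........  {a→[0]; b→[1]}
  5. unlink(b)  ⇒  F..........  {a→[0]}
  6. unlink(a)  ⇒  ...........  {}
  7. create(a)  ⇒  F..........  {a→[0]}
  8. append(a, 3)  ⇒  FFFF.......  {a→[0, 1, 2, 3]}
  9. truncate(a, 3)  ⇒  FFF........  {a→[0, 1, 2]}
  10. append(a, 1)  ⇒  FFFF.......  {a→[0, 1, 2, 3]}

blocks(a) = [0, 1, 2, 3]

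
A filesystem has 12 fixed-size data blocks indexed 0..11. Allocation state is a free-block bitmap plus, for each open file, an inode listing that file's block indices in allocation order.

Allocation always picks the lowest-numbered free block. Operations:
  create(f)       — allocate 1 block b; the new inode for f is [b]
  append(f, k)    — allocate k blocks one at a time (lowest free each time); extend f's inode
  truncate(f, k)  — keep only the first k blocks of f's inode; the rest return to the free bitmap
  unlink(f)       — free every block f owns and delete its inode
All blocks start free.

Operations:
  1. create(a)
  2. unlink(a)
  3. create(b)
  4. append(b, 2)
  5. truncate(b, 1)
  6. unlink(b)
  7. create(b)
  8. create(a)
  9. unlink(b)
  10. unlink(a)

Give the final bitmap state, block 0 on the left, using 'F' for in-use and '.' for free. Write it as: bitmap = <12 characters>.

bitmap = ............

  1. create(a)  ⇒  F...........  {a→[0]}
  2. unlink(a)  ⇒  ............  {}
  3. create(b)  ⇒  F...........  {b→[0]}
  4. append(b, 2)  ⇒  FFF.........  {b→[0, 1, 2]}
  5. truncate(b, 1)  ⇒  F...........  {b→[0]}
  6. unlink(b)  ⇒  ............  {}
  7. create(b)  ⇒  F...........  {b→[0]}
  8. create(a)  ⇒  FF..........  {a→[1]; b→[0]}
  9. unlink(b)  ⇒  .F..........  {a→[1]}
  10. unlink(a)  ⇒  ............  {}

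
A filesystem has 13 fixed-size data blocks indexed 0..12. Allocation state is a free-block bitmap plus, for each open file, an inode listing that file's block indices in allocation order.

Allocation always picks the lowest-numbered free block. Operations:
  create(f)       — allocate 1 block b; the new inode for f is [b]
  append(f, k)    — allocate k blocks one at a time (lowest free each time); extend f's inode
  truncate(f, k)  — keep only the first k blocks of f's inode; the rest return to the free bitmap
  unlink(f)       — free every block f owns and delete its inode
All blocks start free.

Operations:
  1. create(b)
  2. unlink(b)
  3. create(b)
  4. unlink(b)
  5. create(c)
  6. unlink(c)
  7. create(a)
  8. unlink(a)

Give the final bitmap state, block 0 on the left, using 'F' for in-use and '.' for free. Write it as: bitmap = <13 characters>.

[1] create(b) — b=0 (map F............)
[2] unlink(b) —  (map .............)
[3] create(b) — b=0 (map F............)
[4] unlink(b) —  (map .............)
[5] create(c) — c=0 (map F............)
[6] unlink(c) —  (map .............)
[7] create(a) — a=0 (map F............)
[8] unlink(a) —  (map .............)

bitmap = .............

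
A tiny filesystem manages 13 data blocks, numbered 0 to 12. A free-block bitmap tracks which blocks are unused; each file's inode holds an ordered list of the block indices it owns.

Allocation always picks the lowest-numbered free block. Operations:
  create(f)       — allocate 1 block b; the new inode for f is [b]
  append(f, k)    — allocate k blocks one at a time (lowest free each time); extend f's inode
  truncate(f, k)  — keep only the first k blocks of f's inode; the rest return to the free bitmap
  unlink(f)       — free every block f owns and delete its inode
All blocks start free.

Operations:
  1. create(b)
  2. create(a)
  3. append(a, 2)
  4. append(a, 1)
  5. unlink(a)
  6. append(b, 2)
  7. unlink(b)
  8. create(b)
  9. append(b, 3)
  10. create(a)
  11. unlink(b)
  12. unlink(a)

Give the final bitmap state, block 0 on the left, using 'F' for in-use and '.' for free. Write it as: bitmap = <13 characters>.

bitmap = .............

create(b): bitmap=F............ | b=[0]
create(a): bitmap=FF........... | a=[1] b=[0]
append(a, 2): bitmap=FFFF......... | a=[1, 2, 3] b=[0]
append(a, 1): bitmap=FFFFF........ | a=[1, 2, 3, 4] b=[0]
unlink(a): bitmap=F............ | b=[0]
append(b, 2): bitmap=FFF.......... | b=[0, 1, 2]
unlink(b): bitmap=............. | 
create(b): bitmap=F............ | b=[0]
append(b, 3): bitmap=FFFF......... | b=[0, 1, 2, 3]
create(a): bitmap=FFFFF........ | a=[4] b=[0, 1, 2, 3]
unlink(b): bitmap=....F........ | a=[4]
unlink(a): bitmap=............. | 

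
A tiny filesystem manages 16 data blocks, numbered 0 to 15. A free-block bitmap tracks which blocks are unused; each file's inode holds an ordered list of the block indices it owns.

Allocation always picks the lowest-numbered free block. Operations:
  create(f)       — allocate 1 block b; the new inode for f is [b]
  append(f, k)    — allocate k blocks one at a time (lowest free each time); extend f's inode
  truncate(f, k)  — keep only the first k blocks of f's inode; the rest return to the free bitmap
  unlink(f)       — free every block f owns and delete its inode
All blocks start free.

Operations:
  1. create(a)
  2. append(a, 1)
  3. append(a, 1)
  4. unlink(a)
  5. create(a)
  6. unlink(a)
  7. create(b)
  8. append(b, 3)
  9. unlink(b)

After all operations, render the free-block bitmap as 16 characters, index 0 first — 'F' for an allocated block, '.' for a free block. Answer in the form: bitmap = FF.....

bitmap = ................

  1. create(a)  ⇒  F...............  {a→[0]}
  2. append(a, 1)  ⇒  FF..............  {a→[0, 1]}
  3. append(a, 1)  ⇒  FFF.............  {a→[0, 1, 2]}
  4. unlink(a)  ⇒  ................  {}
  5. create(a)  ⇒  F...............  {a→[0]}
  6. unlink(a)  ⇒  ................  {}
  7. create(b)  ⇒  F...............  {b→[0]}
  8. append(b, 3)  ⇒  FFFF............  {b→[0, 1, 2, 3]}
  9. unlink(b)  ⇒  ................  {}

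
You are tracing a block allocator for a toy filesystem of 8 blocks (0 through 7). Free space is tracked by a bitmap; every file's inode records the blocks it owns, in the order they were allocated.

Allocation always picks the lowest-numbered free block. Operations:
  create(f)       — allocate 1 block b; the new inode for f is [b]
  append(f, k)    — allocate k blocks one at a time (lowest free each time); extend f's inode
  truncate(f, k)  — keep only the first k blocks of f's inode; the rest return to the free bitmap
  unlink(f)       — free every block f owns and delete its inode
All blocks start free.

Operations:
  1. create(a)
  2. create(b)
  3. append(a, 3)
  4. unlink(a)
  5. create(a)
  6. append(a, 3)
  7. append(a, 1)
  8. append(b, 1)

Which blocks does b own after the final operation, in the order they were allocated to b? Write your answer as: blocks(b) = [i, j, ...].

blocks(b) = [1, 6]

  1. create(a)  ⇒  F.......  {a→[0]}
  2. create(b)  ⇒  FF......  {a→[0]; b→[1]}
  3. append(a, 3)  ⇒  FFFFF...  {a→[0, 2, 3, 4]; b→[1]}
  4. unlink(a)  ⇒  .F......  {b→[1]}
  5. create(a)  ⇒  FF......  {a→[0]; b→[1]}
  6. append(a, 3)  ⇒  FFFFF...  {a→[0, 2, 3, 4]; b→[1]}
  7. append(a, 1)  ⇒  FFFFFF..  {a→[0, 2, 3, 4, 5]; b→[1]}
  8. append(b, 1)  ⇒  FFFFFFF.  {a→[0, 2, 3, 4, 5]; b→[1, 6]}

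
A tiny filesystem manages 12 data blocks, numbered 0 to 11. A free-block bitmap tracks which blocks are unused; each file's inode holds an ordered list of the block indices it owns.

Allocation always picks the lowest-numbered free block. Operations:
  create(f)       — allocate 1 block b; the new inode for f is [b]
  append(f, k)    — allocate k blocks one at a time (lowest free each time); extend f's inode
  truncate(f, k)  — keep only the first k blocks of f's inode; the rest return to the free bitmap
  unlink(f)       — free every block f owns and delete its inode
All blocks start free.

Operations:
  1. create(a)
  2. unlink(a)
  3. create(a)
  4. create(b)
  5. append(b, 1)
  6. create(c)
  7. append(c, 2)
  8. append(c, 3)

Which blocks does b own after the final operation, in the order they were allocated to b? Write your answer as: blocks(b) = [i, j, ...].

after create(a) → a:[0]  free=[F...........]
after unlink(a) →   free=[............]
after create(a) → a:[0]  free=[F...........]
after create(b) → a:[0], b:[1]  free=[FF..........]
after append(b, 1) → a:[0], b:[1, 2]  free=[FFF.........]
after create(c) → a:[0], b:[1, 2], c:[3]  free=[FFFF........]
after append(c, 2) → a:[0], b:[1, 2], c:[3, 4, 5]  free=[FFFFFF......]
after append(c, 3) → a:[0], b:[1, 2], c:[3, 4, 5, 6, 7, 8]  free=[FFFFFFFFF...]

blocks(b) = [1, 2]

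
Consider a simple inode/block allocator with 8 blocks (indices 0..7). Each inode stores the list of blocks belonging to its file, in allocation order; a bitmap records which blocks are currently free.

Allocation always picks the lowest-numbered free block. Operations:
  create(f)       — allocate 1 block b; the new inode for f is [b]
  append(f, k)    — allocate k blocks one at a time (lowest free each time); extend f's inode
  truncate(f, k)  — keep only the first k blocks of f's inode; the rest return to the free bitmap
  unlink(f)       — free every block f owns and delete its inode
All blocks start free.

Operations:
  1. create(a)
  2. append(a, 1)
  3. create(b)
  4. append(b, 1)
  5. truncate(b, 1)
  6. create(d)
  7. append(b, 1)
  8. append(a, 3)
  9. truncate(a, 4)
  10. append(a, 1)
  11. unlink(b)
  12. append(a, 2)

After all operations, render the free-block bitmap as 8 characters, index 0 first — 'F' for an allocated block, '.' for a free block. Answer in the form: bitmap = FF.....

bitmap = FFFFFFFF

after create(a) → a:[0]  free=[F.......]
after append(a, 1) → a:[0, 1]  free=[FF......]
after create(b) → a:[0, 1], b:[2]  free=[FFF.....]
after append(b, 1) → a:[0, 1], b:[2, 3]  free=[FFFF....]
after truncate(b, 1) → a:[0, 1], b:[2]  free=[FFF.....]
after create(d) → a:[0, 1], b:[2], d:[3]  free=[FFFF....]
after append(b, 1) → a:[0, 1], b:[2, 4], d:[3]  free=[FFFFF...]
after append(a, 3) → a:[0, 1, 5, 6, 7], b:[2, 4], d:[3]  free=[FFFFFFFF]
after truncate(a, 4) → a:[0, 1, 5, 6], b:[2, 4], d:[3]  free=[FFFFFFF.]
after append(a, 1) → a:[0, 1, 5, 6, 7], b:[2, 4], d:[3]  free=[FFFFFFFF]
after unlink(b) → a:[0, 1, 5, 6, 7], d:[3]  free=[FF.F.FFF]
after append(a, 2) → a:[0, 1, 5, 6, 7, 2, 4], d:[3]  free=[FFFFFFFF]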